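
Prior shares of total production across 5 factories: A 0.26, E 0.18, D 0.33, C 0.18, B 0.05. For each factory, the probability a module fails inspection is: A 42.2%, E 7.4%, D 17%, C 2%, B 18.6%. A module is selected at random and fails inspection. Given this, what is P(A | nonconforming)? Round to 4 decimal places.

By Bayes' rule, posterior ∝ prior × likelihood:
  A: 0.26 × 0.422 = 0.10972
  E: 0.18 × 0.074 = 0.01332
  D: 0.33 × 0.17 = 0.0561
  C: 0.18 × 0.02 = 0.0036
  B: 0.05 × 0.186 = 0.0093
Normalizing constant = 0.19204.
P(A | evidence) = 0.10972 / 0.19204 ≈ 0.5713.

0.5713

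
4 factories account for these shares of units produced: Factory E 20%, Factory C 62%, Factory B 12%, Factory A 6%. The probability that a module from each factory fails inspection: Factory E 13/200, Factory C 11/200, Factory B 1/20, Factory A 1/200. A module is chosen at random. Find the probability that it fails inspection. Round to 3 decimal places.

0.053

By Bayes' rule, posterior ∝ prior × likelihood:
  Factory E: 0.2 × 0.065 = 0.013
  Factory C: 0.62 × 0.055 = 0.0341
  Factory B: 0.12 × 0.05 = 0.006
  Factory A: 0.06 × 0.005 = 0.0003
P(nonconforming) = 0.013 + 0.0341 + 0.006 + 0.0003 = 0.0534 → 0.053.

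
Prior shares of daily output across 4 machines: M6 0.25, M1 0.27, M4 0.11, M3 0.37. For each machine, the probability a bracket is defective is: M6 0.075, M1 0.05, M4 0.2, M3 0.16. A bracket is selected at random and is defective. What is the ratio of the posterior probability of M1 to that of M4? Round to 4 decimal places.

0.6136

Prior × likelihood for each hypothesis:
  M6: 0.25 × 0.075 = 0.01875
  M1: 0.27 × 0.05 = 0.0135
  M4: 0.11 × 0.2 = 0.022
  M3: 0.37 × 0.16 = 0.0592
Sum = 0.11345.
The ratio is 0.0135 / 0.022 (the normalizer cancels) = 0.6136.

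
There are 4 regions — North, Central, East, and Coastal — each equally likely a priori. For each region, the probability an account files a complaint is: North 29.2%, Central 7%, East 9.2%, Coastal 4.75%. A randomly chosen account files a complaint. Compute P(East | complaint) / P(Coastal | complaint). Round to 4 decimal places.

1.9368

With a uniform prior (1/4 each), posterior ∝ likelihood:
  North: 0.292
  Central: 0.07
  East: 0.092
  Coastal: 0.0475
Normalizing constant = 0.5015.
The ratio is 0.092 / 0.0475 (the normalizer cancels) = 1.9368.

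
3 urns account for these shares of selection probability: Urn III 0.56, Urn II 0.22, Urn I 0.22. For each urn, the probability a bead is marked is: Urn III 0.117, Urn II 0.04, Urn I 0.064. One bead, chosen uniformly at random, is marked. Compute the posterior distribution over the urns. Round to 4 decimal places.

Urn III 0.7412, Urn II 0.0995, Urn I 0.1593

By Bayes' rule, posterior ∝ prior × likelihood:
  Urn III: 0.56 × 0.117 = 0.06552
  Urn II: 0.22 × 0.04 = 0.0088
  Urn I: 0.22 × 0.064 = 0.01408
Sum = 0.0884.
P(Urn III | marked) = 0.06552/0.0884 ≈ 0.7412
P(Urn II | marked) = 0.0088/0.0884 ≈ 0.0995
P(Urn I | marked) = 0.01408/0.0884 ≈ 0.1593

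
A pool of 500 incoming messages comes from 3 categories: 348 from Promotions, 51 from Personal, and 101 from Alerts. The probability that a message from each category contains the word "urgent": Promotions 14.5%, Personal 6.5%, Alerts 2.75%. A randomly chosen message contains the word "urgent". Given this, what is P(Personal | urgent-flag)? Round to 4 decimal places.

0.0586

Prior × likelihood for each hypothesis:
  Promotions: 0.696 × 0.145 = 0.10092
  Personal: 0.102 × 0.065 = 0.00663
  Alerts: 0.202 × 0.0275 = 0.005555
Normalizing constant = 0.113105.
P(Personal | evidence) = 0.00663 / 0.113105 ≈ 0.0586.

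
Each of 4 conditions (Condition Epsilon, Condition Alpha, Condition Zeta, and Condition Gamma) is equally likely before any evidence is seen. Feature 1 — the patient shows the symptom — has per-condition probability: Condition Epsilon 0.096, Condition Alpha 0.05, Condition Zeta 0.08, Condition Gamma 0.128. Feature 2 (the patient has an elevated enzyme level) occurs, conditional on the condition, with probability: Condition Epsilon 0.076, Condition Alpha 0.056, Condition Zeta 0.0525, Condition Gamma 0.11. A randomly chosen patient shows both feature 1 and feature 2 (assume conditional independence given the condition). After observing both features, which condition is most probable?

With a uniform prior (1/4 each), posterior ∝ likelihood:
  Condition Epsilon: 0.096 × 0.076 = 0.007296
  Condition Alpha: 0.05 × 0.056 = 0.0028
  Condition Zeta: 0.08 × 0.0525 = 0.0042
  Condition Gamma: 0.128 × 0.11 = 0.01408
Sum = 0.028376.
Largest term belongs to Condition Gamma, so Condition Gamma is most probable.

Condition Gamma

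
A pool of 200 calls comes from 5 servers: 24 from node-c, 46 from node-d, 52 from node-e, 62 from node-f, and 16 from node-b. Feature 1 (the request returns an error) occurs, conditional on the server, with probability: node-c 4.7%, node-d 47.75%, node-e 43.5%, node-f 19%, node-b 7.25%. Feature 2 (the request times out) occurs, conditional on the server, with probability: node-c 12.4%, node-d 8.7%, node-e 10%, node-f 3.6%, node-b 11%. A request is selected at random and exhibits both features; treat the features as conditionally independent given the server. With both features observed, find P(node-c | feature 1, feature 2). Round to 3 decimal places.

0.029

Compute prior × likelihood for every hypothesis:
  node-c: 0.12 × 0.047 × 0.124 = 0.00069936
  node-d: 0.23 × 0.4775 × 0.087 = 0.009554775
  node-e: 0.26 × 0.435 × 0.1 = 0.01131
  node-f: 0.31 × 0.19 × 0.036 = 0.0021204
  node-b: 0.08 × 0.0725 × 0.11 = 0.000638
Normalizing constant = 0.024322535.
P(node-c | evidence) = 0.00069936 / 0.024322535 ≈ 0.029.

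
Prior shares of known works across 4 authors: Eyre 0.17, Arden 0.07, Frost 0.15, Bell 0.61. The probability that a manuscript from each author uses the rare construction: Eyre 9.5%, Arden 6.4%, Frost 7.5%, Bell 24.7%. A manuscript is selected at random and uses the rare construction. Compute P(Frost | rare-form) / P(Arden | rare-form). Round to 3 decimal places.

Prior × likelihood for each hypothesis:
  Eyre: 0.17 × 0.095 = 0.01615
  Arden: 0.07 × 0.064 = 0.00448
  Frost: 0.15 × 0.075 = 0.01125
  Bell: 0.61 × 0.247 = 0.15067
Total = 0.18255.
The ratio is 0.01125 / 0.00448 (the normalizer cancels) = 2.511.

2.511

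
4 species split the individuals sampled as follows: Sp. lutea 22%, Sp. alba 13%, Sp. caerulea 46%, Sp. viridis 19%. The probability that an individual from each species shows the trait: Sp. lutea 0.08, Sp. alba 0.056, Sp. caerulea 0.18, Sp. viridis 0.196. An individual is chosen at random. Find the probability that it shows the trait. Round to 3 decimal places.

0.145

Compute prior × likelihood for every hypothesis:
  Sp. lutea: 0.22 × 0.08 = 0.0176
  Sp. alba: 0.13 × 0.056 = 0.00728
  Sp. caerulea: 0.46 × 0.18 = 0.0828
  Sp. viridis: 0.19 × 0.196 = 0.03724
P(trait) = 0.0176 + 0.00728 + 0.0828 + 0.03724 = 0.14492 → 0.145.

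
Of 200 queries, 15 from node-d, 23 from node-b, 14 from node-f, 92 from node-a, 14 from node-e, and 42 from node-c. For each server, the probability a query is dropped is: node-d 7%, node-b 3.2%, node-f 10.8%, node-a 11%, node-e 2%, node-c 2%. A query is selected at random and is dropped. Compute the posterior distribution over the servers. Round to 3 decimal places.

node-d 0.072, node-b 0.051, node-f 0.104, node-a 0.696, node-e 0.019, node-c 0.058

Compute prior × likelihood for every hypothesis:
  node-d: 0.075 × 0.07 = 0.00525
  node-b: 0.115 × 0.032 = 0.00368
  node-f: 0.07 × 0.108 = 0.00756
  node-a: 0.46 × 0.11 = 0.0506
  node-e: 0.07 × 0.02 = 0.0014
  node-c: 0.21 × 0.02 = 0.0042
Sum = 0.07269.
P(node-d | dropped) = 0.00525/0.07269 ≈ 0.072
P(node-b | dropped) = 0.00368/0.07269 ≈ 0.051
P(node-f | dropped) = 0.00756/0.07269 ≈ 0.104
P(node-a | dropped) = 0.0506/0.07269 ≈ 0.696
P(node-e | dropped) = 0.0014/0.07269 ≈ 0.019
P(node-c | dropped) = 0.0042/0.07269 ≈ 0.058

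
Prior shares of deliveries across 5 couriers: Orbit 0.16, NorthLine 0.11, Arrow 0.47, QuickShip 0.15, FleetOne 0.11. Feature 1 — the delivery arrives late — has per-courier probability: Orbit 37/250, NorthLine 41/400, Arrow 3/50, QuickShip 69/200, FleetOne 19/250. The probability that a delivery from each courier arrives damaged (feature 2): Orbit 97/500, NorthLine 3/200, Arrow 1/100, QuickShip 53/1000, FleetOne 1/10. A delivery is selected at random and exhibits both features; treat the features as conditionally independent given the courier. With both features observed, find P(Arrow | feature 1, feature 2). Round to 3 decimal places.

By Bayes' rule, posterior ∝ prior × likelihood:
  Orbit: 0.16 × 0.148 × 0.194 = 0.00459392
  NorthLine: 0.11 × 0.1025 × 0.015 = 0.000169125
  Arrow: 0.47 × 0.06 × 0.01 = 0.000282
  QuickShip: 0.15 × 0.345 × 0.053 = 0.00274275
  FleetOne: 0.11 × 0.076 × 0.1 = 0.000836
Total = 0.008623795.
P(Arrow | evidence) = 0.000282 / 0.008623795 ≈ 0.033.

0.033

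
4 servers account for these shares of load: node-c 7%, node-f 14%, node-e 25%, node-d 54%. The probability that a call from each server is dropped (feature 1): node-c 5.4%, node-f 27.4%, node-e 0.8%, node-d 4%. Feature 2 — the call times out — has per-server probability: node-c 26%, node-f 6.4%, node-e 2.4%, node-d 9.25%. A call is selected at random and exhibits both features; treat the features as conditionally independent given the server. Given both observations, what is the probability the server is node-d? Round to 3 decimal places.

0.364

By Bayes' rule, posterior ∝ prior × likelihood:
  node-c: 0.07 × 0.054 × 0.26 = 0.0009828
  node-f: 0.14 × 0.274 × 0.064 = 0.00245504
  node-e: 0.25 × 0.008 × 0.024 = 0.000048
  node-d: 0.54 × 0.04 × 0.0925 = 0.001998
Sum = 0.00548384.
P(node-d | evidence) = 0.001998 / 0.00548384 ≈ 0.364.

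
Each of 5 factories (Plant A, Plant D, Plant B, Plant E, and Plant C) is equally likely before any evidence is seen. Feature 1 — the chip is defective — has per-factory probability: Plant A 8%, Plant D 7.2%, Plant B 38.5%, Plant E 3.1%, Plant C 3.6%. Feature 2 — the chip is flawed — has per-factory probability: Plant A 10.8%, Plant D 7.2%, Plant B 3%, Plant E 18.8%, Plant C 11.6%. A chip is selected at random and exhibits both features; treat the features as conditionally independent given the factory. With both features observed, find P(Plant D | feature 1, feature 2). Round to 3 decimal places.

0.147

Since the prior is uniform, the posterior is proportional to the likelihood:
  Plant A: 0.08 × 0.108 = 0.00864
  Plant D: 0.072 × 0.072 = 0.005184
  Plant B: 0.385 × 0.03 = 0.01155
  Plant E: 0.031 × 0.188 = 0.005828
  Plant C: 0.036 × 0.116 = 0.004176
Normalizing constant = 0.035378.
P(Plant D | evidence) = 0.005184 / 0.035378 ≈ 0.147.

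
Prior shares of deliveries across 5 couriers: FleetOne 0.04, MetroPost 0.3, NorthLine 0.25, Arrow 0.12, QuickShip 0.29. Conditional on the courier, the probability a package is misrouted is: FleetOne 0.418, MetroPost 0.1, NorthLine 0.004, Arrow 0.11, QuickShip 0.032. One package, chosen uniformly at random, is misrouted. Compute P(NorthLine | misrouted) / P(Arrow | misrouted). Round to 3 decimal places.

Compute prior × likelihood for every hypothesis:
  FleetOne: 0.04 × 0.418 = 0.01672
  MetroPost: 0.3 × 0.1 = 0.03
  NorthLine: 0.25 × 0.004 = 0.001
  Arrow: 0.12 × 0.11 = 0.0132
  QuickShip: 0.29 × 0.032 = 0.00928
Sum = 0.0702.
The ratio is 0.001 / 0.0132 (the normalizer cancels) = 0.076.

0.076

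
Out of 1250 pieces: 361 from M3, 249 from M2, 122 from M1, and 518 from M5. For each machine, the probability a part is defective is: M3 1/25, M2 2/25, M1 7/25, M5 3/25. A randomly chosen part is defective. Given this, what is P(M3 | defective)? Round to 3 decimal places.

Prior × likelihood for each hypothesis:
  M3: 0.2888 × 0.04 = 0.011552
  M2: 0.1992 × 0.08 = 0.015936
  M1: 0.0976 × 0.28 = 0.027328
  M5: 0.4144 × 0.12 = 0.049728
Sum = 0.104544.
P(M3 | evidence) = 0.011552 / 0.104544 ≈ 0.110.

0.110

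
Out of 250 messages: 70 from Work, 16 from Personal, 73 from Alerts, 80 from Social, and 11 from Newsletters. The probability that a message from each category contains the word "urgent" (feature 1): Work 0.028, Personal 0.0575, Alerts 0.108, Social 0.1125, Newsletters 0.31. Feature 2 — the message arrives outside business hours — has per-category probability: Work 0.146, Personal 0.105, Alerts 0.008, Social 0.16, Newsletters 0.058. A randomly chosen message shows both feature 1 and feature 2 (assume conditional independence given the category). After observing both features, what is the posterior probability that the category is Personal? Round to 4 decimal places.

0.0464

Compute prior × likelihood for every hypothesis:
  Work: 0.28 × 0.028 × 0.146 = 0.00114464
  Personal: 0.064 × 0.0575 × 0.105 = 0.0003864
  Alerts: 0.292 × 0.108 × 0.008 = 0.000252288
  Social: 0.32 × 0.1125 × 0.16 = 0.00576
  Newsletters: 0.044 × 0.31 × 0.058 = 0.00079112
Sum = 0.008334448.
P(Personal | evidence) = 0.0003864 / 0.008334448 ≈ 0.0464.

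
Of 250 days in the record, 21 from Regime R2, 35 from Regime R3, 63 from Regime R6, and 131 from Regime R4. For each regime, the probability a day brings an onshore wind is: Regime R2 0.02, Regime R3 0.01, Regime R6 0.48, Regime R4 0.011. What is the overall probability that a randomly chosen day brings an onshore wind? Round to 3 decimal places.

0.130

Compute prior × likelihood for every hypothesis:
  Regime R2: 0.084 × 0.02 = 0.00168
  Regime R3: 0.14 × 0.01 = 0.0014
  Regime R6: 0.252 × 0.48 = 0.12096
  Regime R4: 0.524 × 0.011 = 0.005764
P(onshore) = 0.00168 + 0.0014 + 0.12096 + 0.005764 = 0.129804 → 0.130.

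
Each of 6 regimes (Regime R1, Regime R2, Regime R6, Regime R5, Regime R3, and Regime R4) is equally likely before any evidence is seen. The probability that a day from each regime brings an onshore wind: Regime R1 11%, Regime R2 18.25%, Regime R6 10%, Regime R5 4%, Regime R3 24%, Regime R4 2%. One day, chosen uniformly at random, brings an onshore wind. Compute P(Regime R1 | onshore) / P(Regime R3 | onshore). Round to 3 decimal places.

0.458

Since the prior is uniform, the posterior is proportional to the likelihood:
  Regime R1: 0.11
  Regime R2: 0.1825
  Regime R6: 0.1
  Regime R5: 0.04
  Regime R3: 0.24
  Regime R4: 0.02
Normalizing constant = 0.6925.
The ratio is 0.11 / 0.24 (the normalizer cancels) = 0.458.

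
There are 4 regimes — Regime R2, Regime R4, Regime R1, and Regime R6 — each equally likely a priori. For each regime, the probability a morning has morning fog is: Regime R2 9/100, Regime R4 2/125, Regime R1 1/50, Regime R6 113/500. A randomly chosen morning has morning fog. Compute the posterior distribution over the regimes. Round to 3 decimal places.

With a uniform prior (1/4 each), posterior ∝ likelihood:
  Regime R2: 0.09
  Regime R4: 0.016
  Regime R1: 0.02
  Regime R6: 0.226
Total = 0.352.
P(Regime R2 | fog) = 0.09/0.352 ≈ 0.256
P(Regime R4 | fog) = 0.016/0.352 ≈ 0.045
P(Regime R1 | fog) = 0.02/0.352 ≈ 0.057
P(Regime R6 | fog) = 0.226/0.352 ≈ 0.642

Regime R2 0.256, Regime R4 0.045, Regime R1 0.057, Regime R6 0.642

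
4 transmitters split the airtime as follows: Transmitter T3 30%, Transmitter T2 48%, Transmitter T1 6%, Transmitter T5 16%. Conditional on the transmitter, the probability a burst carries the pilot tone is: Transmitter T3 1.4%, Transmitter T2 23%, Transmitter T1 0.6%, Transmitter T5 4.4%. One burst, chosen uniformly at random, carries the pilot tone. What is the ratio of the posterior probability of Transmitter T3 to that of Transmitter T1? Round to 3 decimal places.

11.667

Compute prior × likelihood for every hypothesis:
  Transmitter T3: 0.3 × 0.014 = 0.0042
  Transmitter T2: 0.48 × 0.23 = 0.1104
  Transmitter T1: 0.06 × 0.006 = 0.00036
  Transmitter T5: 0.16 × 0.044 = 0.00704
Total = 0.122.
The ratio is 0.0042 / 0.00036 (the normalizer cancels) = 11.667.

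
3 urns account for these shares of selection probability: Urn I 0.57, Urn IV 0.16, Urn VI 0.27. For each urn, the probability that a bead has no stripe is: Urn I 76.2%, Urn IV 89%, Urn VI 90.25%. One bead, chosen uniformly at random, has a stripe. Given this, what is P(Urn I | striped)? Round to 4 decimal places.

0.7554

Taking complements, P(striped | each) = Urn I 0.238, Urn IV 0.11, Urn VI 0.0975.
Prior × likelihood for each hypothesis:
  Urn I: 0.57 × 0.238 = 0.13566
  Urn IV: 0.16 × 0.11 = 0.0176
  Urn VI: 0.27 × 0.0975 = 0.026325
Total = 0.179585.
P(Urn I | evidence) = 0.13566 / 0.179585 ≈ 0.7554.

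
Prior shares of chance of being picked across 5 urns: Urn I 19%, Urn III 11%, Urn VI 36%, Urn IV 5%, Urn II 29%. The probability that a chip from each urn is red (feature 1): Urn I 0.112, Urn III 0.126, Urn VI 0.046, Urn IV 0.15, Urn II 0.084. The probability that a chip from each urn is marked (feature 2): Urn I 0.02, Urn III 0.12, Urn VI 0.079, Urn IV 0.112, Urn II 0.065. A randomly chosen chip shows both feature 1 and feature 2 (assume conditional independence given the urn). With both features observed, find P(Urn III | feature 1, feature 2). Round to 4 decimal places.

By Bayes' rule, posterior ∝ prior × likelihood:
  Urn I: 0.19 × 0.112 × 0.02 = 0.0004256
  Urn III: 0.11 × 0.126 × 0.12 = 0.0016632
  Urn VI: 0.36 × 0.046 × 0.079 = 0.00130824
  Urn IV: 0.05 × 0.15 × 0.112 = 0.00084
  Urn II: 0.29 × 0.084 × 0.065 = 0.0015834
Sum = 0.00582044.
P(Urn III | evidence) = 0.0016632 / 0.00582044 ≈ 0.2858.

0.2858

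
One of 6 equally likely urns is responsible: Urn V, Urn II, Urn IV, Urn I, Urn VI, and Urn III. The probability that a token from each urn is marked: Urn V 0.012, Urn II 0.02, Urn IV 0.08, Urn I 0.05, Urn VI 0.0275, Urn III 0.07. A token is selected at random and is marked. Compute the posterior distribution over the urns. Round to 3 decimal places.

Urn V 0.046, Urn II 0.077, Urn IV 0.308, Urn I 0.193, Urn VI 0.106, Urn III 0.270

Since the prior is uniform, the posterior is proportional to the likelihood:
  Urn V: 0.012
  Urn II: 0.02
  Urn IV: 0.08
  Urn I: 0.05
  Urn VI: 0.0275
  Urn III: 0.07
Sum = 0.2595.
P(Urn V | marked) = 0.012/0.2595 ≈ 0.046
P(Urn II | marked) = 0.02/0.2595 ≈ 0.077
P(Urn IV | marked) = 0.08/0.2595 ≈ 0.308
P(Urn I | marked) = 0.05/0.2595 ≈ 0.193
P(Urn VI | marked) = 0.0275/0.2595 ≈ 0.106
P(Urn III | marked) = 0.07/0.2595 ≈ 0.270
(Check: 0.046+0.077+0.308+0.193+0.106+0.270 = 1.000.)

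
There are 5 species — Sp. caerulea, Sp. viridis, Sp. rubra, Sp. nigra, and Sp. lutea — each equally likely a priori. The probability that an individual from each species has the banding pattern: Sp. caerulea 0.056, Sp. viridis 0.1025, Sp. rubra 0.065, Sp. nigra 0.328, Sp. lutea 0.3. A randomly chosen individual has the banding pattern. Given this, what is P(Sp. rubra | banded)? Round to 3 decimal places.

Since the prior is uniform, the posterior is proportional to the likelihood:
  Sp. caerulea: 0.056
  Sp. viridis: 0.1025
  Sp. rubra: 0.065
  Sp. nigra: 0.328
  Sp. lutea: 0.3
Normalizing constant = 0.8515.
P(Sp. rubra | evidence) = 0.065 / 0.8515 ≈ 0.076.

0.076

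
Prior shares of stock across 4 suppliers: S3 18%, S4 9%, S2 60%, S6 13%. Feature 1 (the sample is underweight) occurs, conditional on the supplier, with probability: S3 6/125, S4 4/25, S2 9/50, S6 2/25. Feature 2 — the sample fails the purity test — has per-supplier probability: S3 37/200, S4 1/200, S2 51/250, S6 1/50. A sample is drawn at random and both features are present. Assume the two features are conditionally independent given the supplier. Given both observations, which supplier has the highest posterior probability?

S2

By Bayes' rule, posterior ∝ prior × likelihood:
  S3: 0.18 × 0.048 × 0.185 = 0.0015984
  S4: 0.09 × 0.16 × 0.005 = 0.000072
  S2: 0.6 × 0.18 × 0.204 = 0.022032
  S6: 0.13 × 0.08 × 0.02 = 0.000208
Sum = 0.0239104.
Largest term belongs to S2, so S2 is most probable.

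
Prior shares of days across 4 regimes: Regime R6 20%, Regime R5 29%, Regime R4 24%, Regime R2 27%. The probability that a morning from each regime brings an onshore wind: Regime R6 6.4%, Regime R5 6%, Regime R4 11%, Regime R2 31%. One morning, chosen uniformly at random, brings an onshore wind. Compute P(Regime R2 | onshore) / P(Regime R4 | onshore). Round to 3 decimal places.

3.170

By Bayes' rule, posterior ∝ prior × likelihood:
  Regime R6: 0.2 × 0.064 = 0.0128
  Regime R5: 0.29 × 0.06 = 0.0174
  Regime R4: 0.24 × 0.11 = 0.0264
  Regime R2: 0.27 × 0.31 = 0.0837
Sum = 0.1403.
The ratio is 0.0837 / 0.0264 (the normalizer cancels) = 3.170.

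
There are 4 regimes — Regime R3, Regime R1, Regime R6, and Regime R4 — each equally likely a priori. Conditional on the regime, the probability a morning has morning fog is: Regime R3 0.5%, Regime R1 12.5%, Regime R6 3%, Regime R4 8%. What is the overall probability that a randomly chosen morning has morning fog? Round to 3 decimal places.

With a uniform prior (1/4 each), posterior ∝ likelihood:
  Regime R3: 0.005
  Regime R1: 0.125
  Regime R6: 0.03
  Regime R4: 0.08
P(fog) = (1/4) × (0.005 + 0.125 + 0.03 + 0.08) = 0.24/4 ≈ 0.060.

0.060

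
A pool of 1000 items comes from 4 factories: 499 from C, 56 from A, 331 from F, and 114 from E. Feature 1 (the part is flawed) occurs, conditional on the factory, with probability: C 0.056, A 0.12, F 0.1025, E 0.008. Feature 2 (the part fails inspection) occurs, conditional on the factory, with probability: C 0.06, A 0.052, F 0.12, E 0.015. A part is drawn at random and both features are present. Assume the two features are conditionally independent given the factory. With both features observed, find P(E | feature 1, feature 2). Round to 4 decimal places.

0.0022

Unnormalized posteriors (prior × likelihood):
  C: 0.499 × 0.056 × 0.06 = 0.00167664
  A: 0.056 × 0.12 × 0.052 = 0.00034944
  F: 0.331 × 0.1025 × 0.12 = 0.0040713
  E: 0.114 × 0.008 × 0.015 = 0.00001368
Total = 0.00611106.
P(E | evidence) = 0.00001368 / 0.00611106 ≈ 0.0022.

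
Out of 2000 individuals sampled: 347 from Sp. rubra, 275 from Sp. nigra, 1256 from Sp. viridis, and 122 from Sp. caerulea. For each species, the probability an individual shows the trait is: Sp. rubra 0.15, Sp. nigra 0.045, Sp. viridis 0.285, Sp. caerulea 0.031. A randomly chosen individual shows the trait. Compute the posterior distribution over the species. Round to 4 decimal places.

Sp. rubra 0.1221, Sp. nigra 0.0290, Sp. viridis 0.8400, Sp. caerulea 0.0089

Prior × likelihood for each hypothesis:
  Sp. rubra: 0.1735 × 0.15 = 0.026025
  Sp. nigra: 0.1375 × 0.045 = 0.0061875
  Sp. viridis: 0.628 × 0.285 = 0.17898
  Sp. caerulea: 0.061 × 0.031 = 0.001891
Normalizing constant = 0.2130835.
P(Sp. rubra | trait) = 0.026025/0.2130835 ≈ 0.1221
P(Sp. nigra | trait) = 0.0061875/0.2130835 ≈ 0.0290
P(Sp. viridis | trait) = 0.17898/0.2130835 ≈ 0.8400
P(Sp. caerulea | trait) = 0.001891/0.2130835 ≈ 0.0089
(Check: 0.1221+0.0290+0.8400+0.0089 = 1.0000.)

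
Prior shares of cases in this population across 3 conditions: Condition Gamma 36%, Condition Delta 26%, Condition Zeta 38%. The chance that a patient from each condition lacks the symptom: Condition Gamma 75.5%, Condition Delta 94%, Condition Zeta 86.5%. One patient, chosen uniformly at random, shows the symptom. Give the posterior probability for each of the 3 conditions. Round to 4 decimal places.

Condition Gamma 0.5687, Condition Delta 0.1006, Condition Zeta 0.3308

Taking complements, P(symptomatic | each) = Condition Gamma 0.245, Condition Delta 0.06, Condition Zeta 0.135.
Compute prior × likelihood for every hypothesis:
  Condition Gamma: 0.36 × 0.245 = 0.0882
  Condition Delta: 0.26 × 0.06 = 0.0156
  Condition Zeta: 0.38 × 0.135 = 0.0513
Normalizing constant = 0.1551.
P(Condition Gamma | symptomatic) = 0.0882/0.1551 ≈ 0.5687
P(Condition Delta | symptomatic) = 0.0156/0.1551 ≈ 0.1006
P(Condition Zeta | symptomatic) = 0.0513/0.1551 ≈ 0.3308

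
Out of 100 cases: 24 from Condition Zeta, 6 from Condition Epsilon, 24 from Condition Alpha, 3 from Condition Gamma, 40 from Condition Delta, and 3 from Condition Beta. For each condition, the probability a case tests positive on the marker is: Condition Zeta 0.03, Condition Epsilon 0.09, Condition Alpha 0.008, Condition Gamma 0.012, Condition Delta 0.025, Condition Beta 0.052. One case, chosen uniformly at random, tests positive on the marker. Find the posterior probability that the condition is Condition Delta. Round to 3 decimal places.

0.378

Compute prior × likelihood for every hypothesis:
  Condition Zeta: 0.24 × 0.03 = 0.0072
  Condition Epsilon: 0.06 × 0.09 = 0.0054
  Condition Alpha: 0.24 × 0.008 = 0.00192
  Condition Gamma: 0.03 × 0.012 = 0.00036
  Condition Delta: 0.4 × 0.025 = 0.01
  Condition Beta: 0.03 × 0.052 = 0.00156
Total = 0.02644.
P(Condition Delta | evidence) = 0.01 / 0.02644 ≈ 0.378.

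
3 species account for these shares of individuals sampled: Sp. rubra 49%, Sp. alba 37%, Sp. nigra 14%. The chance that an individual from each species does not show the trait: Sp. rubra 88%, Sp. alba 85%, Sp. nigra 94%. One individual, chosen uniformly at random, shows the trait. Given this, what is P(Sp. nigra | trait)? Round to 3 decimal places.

0.068

Taking complements, P(trait | each) = Sp. rubra 0.12, Sp. alba 0.15, Sp. nigra 0.06.
By Bayes' rule, posterior ∝ prior × likelihood:
  Sp. rubra: 0.49 × 0.12 = 0.0588
  Sp. alba: 0.37 × 0.15 = 0.0555
  Sp. nigra: 0.14 × 0.06 = 0.0084
Total = 0.1227.
P(Sp. nigra | evidence) = 0.0084 / 0.1227 ≈ 0.068.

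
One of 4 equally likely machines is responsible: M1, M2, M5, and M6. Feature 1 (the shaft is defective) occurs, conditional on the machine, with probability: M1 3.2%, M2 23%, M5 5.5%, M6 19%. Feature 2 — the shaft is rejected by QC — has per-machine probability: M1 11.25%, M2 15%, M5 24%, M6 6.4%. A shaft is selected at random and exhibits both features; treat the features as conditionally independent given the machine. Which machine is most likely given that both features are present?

Since the prior is uniform, the posterior is proportional to the likelihood:
  M1: 0.032 × 0.1125 = 0.0036
  M2: 0.23 × 0.15 = 0.0345
  M5: 0.055 × 0.24 = 0.0132
  M6: 0.19 × 0.064 = 0.01216
Total = 0.06346.
Largest term belongs to M2, so M2 is most probable.

M2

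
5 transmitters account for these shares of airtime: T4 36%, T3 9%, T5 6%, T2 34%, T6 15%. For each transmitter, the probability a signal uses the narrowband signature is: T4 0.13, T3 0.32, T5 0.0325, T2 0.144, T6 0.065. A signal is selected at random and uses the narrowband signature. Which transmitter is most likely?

T2

Compute prior × likelihood for every hypothesis:
  T4: 0.36 × 0.13 = 0.0468
  T3: 0.09 × 0.32 = 0.0288
  T5: 0.06 × 0.0325 = 0.00195
  T2: 0.34 × 0.144 = 0.04896
  T6: 0.15 × 0.065 = 0.00975
Total = 0.13626.
Largest term belongs to T2, so T2 is most probable.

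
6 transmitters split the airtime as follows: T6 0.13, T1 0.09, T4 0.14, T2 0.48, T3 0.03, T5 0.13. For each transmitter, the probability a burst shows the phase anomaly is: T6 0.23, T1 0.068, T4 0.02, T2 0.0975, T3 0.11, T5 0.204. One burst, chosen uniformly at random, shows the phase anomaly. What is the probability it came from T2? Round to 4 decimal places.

0.4054

Unnormalized posteriors (prior × likelihood):
  T6: 0.13 × 0.23 = 0.0299
  T1: 0.09 × 0.068 = 0.00612
  T4: 0.14 × 0.02 = 0.0028
  T2: 0.48 × 0.0975 = 0.0468
  T3: 0.03 × 0.11 = 0.0033
  T5: 0.13 × 0.204 = 0.02652
Normalizing constant = 0.11544.
P(T2 | evidence) = 0.0468 / 0.11544 ≈ 0.4054.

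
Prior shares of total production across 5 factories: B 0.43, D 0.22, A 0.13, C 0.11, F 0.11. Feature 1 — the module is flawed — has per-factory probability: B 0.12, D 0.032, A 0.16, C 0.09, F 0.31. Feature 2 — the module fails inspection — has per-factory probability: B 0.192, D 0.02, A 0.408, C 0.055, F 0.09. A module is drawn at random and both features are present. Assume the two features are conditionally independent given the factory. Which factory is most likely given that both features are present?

Prior × likelihood for each hypothesis:
  B: 0.43 × 0.12 × 0.192 = 0.0099072
  D: 0.22 × 0.032 × 0.02 = 0.0001408
  A: 0.13 × 0.16 × 0.408 = 0.0084864
  C: 0.11 × 0.09 × 0.055 = 0.0005445
  F: 0.11 × 0.31 × 0.09 = 0.003069
Sum = 0.0221479.
Largest term belongs to B, so B is most probable.

B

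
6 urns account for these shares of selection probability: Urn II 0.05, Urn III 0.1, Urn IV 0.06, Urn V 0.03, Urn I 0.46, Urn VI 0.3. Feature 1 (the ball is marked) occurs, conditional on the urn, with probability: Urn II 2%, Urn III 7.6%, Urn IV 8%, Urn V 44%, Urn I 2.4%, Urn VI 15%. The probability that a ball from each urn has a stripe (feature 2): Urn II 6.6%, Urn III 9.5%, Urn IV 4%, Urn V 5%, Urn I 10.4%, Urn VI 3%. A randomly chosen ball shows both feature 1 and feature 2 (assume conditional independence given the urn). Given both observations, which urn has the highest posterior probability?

Urn VI

Unnormalized posteriors (prior × likelihood):
  Urn II: 0.05 × 0.02 × 0.066 = 0.000066
  Urn III: 0.1 × 0.076 × 0.095 = 0.000722
  Urn IV: 0.06 × 0.08 × 0.04 = 0.000192
  Urn V: 0.03 × 0.44 × 0.05 = 0.00066
  Urn I: 0.46 × 0.024 × 0.104 = 0.00114816
  Urn VI: 0.3 × 0.15 × 0.03 = 0.00135
Sum = 0.00413816.
Largest term belongs to Urn VI, so Urn VI is most probable.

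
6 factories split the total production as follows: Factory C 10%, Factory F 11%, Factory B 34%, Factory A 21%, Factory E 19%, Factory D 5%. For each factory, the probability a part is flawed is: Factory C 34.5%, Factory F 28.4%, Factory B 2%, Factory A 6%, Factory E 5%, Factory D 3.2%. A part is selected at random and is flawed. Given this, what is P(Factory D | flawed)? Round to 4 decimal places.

Unnormalized posteriors (prior × likelihood):
  Factory C: 0.1 × 0.345 = 0.0345
  Factory F: 0.11 × 0.284 = 0.03124
  Factory B: 0.34 × 0.02 = 0.0068
  Factory A: 0.21 × 0.06 = 0.0126
  Factory E: 0.19 × 0.05 = 0.0095
  Factory D: 0.05 × 0.032 = 0.0016
Total = 0.09624.
P(Factory D | evidence) = 0.0016 / 0.09624 ≈ 0.0166.

0.0166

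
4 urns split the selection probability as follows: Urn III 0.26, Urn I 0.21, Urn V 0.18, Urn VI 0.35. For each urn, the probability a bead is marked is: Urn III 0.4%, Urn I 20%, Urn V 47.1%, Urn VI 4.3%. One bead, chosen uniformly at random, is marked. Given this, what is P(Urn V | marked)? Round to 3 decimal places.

0.593

Compute prior × likelihood for every hypothesis:
  Urn III: 0.26 × 0.004 = 0.00104
  Urn I: 0.21 × 0.2 = 0.042
  Urn V: 0.18 × 0.471 = 0.08478
  Urn VI: 0.35 × 0.043 = 0.01505
Normalizing constant = 0.14287.
P(Urn V | evidence) = 0.08478 / 0.14287 ≈ 0.593.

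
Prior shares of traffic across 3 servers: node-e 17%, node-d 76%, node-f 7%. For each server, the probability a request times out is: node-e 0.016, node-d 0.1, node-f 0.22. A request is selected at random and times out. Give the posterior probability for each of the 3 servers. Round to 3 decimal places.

Unnormalized posteriors (prior × likelihood):
  node-e: 0.17 × 0.016 = 0.00272
  node-d: 0.76 × 0.1 = 0.076
  node-f: 0.07 × 0.22 = 0.0154
Normalizing constant = 0.09412.
P(node-e | timeout) = 0.00272/0.09412 ≈ 0.029
P(node-d | timeout) = 0.076/0.09412 ≈ 0.807
P(node-f | timeout) = 0.0154/0.09412 ≈ 0.164
(Check: 0.029+0.807+0.164 = 1.000.)

node-e 0.029, node-d 0.807, node-f 0.164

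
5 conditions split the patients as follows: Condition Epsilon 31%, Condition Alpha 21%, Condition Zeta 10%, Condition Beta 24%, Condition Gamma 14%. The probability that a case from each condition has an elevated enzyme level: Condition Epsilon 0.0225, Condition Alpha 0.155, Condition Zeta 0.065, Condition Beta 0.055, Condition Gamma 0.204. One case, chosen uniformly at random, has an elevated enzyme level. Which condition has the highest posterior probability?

By Bayes' rule, posterior ∝ prior × likelihood:
  Condition Epsilon: 0.31 × 0.0225 = 0.006975
  Condition Alpha: 0.21 × 0.155 = 0.03255
  Condition Zeta: 0.1 × 0.065 = 0.0065
  Condition Beta: 0.24 × 0.055 = 0.0132
  Condition Gamma: 0.14 × 0.204 = 0.02856
Total = 0.087785.
Largest term belongs to Condition Alpha, so Condition Alpha is most probable.

Condition Alpha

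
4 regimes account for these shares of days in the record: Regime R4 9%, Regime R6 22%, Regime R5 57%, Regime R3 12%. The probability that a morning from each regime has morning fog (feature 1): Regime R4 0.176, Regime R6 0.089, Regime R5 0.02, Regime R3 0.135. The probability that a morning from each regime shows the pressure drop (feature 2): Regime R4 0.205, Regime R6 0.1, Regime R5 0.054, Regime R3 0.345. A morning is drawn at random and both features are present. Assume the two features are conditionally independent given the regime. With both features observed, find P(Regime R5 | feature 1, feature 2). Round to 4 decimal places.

Compute prior × likelihood for every hypothesis:
  Regime R4: 0.09 × 0.176 × 0.205 = 0.0032472
  Regime R6: 0.22 × 0.089 × 0.1 = 0.001958
  Regime R5: 0.57 × 0.02 × 0.054 = 0.0006156
  Regime R3: 0.12 × 0.135 × 0.345 = 0.005589
Normalizing constant = 0.0114098.
P(Regime R5 | evidence) = 0.0006156 / 0.0114098 ≈ 0.0540.

0.0540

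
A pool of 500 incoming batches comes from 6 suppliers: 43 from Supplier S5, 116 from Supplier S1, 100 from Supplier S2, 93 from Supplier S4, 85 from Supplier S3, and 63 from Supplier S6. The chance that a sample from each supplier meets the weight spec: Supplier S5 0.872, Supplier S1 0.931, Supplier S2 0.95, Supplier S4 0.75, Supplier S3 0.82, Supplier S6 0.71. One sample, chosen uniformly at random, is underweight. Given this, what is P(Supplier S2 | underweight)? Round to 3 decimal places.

0.066

Taking complements, P(underweight | each) = Supplier S5 0.128, Supplier S1 0.069, Supplier S2 0.05, Supplier S4 0.25, Supplier S3 0.18, Supplier S6 0.29.
Prior × likelihood for each hypothesis:
  Supplier S5: 0.086 × 0.128 = 0.011008
  Supplier S1: 0.232 × 0.069 = 0.016008
  Supplier S2: 0.2 × 0.05 = 0.01
  Supplier S4: 0.186 × 0.25 = 0.0465
  Supplier S3: 0.17 × 0.18 = 0.0306
  Supplier S6: 0.126 × 0.29 = 0.03654
Total = 0.150656.
P(Supplier S2 | evidence) = 0.01 / 0.150656 ≈ 0.066.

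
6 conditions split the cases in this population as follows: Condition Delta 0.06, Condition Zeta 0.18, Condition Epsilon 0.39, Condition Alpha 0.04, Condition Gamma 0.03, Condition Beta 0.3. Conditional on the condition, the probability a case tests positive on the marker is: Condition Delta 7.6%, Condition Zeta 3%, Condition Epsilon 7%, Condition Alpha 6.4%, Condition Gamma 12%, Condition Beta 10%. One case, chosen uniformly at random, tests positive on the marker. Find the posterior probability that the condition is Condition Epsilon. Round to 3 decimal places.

Prior × likelihood for each hypothesis:
  Condition Delta: 0.06 × 0.076 = 0.00456
  Condition Zeta: 0.18 × 0.03 = 0.0054
  Condition Epsilon: 0.39 × 0.07 = 0.0273
  Condition Alpha: 0.04 × 0.064 = 0.00256
  Condition Gamma: 0.03 × 0.12 = 0.0036
  Condition Beta: 0.3 × 0.1 = 0.03
Normalizing constant = 0.07342.
P(Condition Epsilon | evidence) = 0.0273 / 0.07342 ≈ 0.372.

0.372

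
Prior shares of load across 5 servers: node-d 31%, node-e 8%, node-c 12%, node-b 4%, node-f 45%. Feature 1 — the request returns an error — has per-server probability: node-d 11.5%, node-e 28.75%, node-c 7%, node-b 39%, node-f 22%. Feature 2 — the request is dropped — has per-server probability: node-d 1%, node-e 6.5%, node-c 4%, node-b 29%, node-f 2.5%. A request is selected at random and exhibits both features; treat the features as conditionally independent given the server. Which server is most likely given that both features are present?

node-b

Prior × likelihood for each hypothesis:
  node-d: 0.31 × 0.115 × 0.01 = 0.0003565
  node-e: 0.08 × 0.2875 × 0.065 = 0.001495
  node-c: 0.12 × 0.07 × 0.04 = 0.000336
  node-b: 0.04 × 0.39 × 0.29 = 0.004524
  node-f: 0.45 × 0.22 × 0.025 = 0.002475
Normalizing constant = 0.0091865.
Largest term belongs to node-b, so node-b is most probable.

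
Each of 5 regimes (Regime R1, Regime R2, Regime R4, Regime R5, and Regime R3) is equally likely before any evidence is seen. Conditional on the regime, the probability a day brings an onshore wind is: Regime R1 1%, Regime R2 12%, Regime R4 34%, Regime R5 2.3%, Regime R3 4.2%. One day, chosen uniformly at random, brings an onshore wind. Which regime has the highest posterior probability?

Regime R4

Since the prior is uniform, the posterior is proportional to the likelihood:
  Regime R1: 0.01
  Regime R2: 0.12
  Regime R4: 0.34
  Regime R5: 0.023
  Regime R3: 0.042
Normalizing constant = 0.535.
Largest term belongs to Regime R4, so Regime R4 is most probable.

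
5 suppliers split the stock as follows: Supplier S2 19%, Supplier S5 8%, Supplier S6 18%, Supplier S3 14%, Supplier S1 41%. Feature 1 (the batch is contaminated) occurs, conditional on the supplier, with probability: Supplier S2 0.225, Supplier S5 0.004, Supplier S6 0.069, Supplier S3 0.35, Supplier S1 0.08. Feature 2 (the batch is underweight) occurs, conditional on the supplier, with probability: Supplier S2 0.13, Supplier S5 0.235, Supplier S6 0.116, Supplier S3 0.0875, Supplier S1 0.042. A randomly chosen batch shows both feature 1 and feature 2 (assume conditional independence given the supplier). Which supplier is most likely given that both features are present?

Supplier S2

By Bayes' rule, posterior ∝ prior × likelihood:
  Supplier S2: 0.19 × 0.225 × 0.13 = 0.0055575
  Supplier S5: 0.08 × 0.004 × 0.235 = 0.0000752
  Supplier S6: 0.18 × 0.069 × 0.116 = 0.00144072
  Supplier S3: 0.14 × 0.35 × 0.0875 = 0.0042875
  Supplier S1: 0.41 × 0.08 × 0.042 = 0.0013776
Sum = 0.01273852.
Largest term belongs to Supplier S2, so Supplier S2 is most probable.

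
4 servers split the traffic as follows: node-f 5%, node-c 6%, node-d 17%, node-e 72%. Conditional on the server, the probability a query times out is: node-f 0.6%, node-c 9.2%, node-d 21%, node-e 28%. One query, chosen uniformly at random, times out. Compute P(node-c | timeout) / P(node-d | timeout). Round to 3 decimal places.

0.155

Unnormalized posteriors (prior × likelihood):
  node-f: 0.05 × 0.006 = 0.0003
  node-c: 0.06 × 0.092 = 0.00552
  node-d: 0.17 × 0.21 = 0.0357
  node-e: 0.72 × 0.28 = 0.2016
Normalizing constant = 0.24312.
The ratio is 0.00552 / 0.0357 (the normalizer cancels) = 0.155.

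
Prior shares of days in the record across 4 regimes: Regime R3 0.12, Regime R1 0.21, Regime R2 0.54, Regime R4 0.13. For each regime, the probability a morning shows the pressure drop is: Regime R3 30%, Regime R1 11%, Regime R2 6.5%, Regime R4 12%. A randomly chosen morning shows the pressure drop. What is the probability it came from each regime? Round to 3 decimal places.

Regime R3 0.328, Regime R1 0.210, Regime R2 0.320, Regime R4 0.142

Prior × likelihood for each hypothesis:
  Regime R3: 0.12 × 0.3 = 0.036
  Regime R1: 0.21 × 0.11 = 0.0231
  Regime R2: 0.54 × 0.065 = 0.0351
  Regime R4: 0.13 × 0.12 = 0.0156
Normalizing constant = 0.1098.
P(Regime R3 | drop) = 0.036/0.1098 ≈ 0.328
P(Regime R1 | drop) = 0.0231/0.1098 ≈ 0.210
P(Regime R2 | drop) = 0.0351/0.1098 ≈ 0.320
P(Regime R4 | drop) = 0.0156/0.1098 ≈ 0.142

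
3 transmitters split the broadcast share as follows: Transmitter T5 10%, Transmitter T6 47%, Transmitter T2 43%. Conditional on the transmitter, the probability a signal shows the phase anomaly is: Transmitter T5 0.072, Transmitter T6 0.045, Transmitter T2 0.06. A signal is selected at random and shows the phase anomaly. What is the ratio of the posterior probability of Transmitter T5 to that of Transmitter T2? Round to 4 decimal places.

Prior × likelihood for each hypothesis:
  Transmitter T5: 0.1 × 0.072 = 0.0072
  Transmitter T6: 0.47 × 0.045 = 0.02115
  Transmitter T2: 0.43 × 0.06 = 0.0258
Total = 0.05415.
The ratio is 0.0072 / 0.0258 (the normalizer cancels) = 0.2791.

0.2791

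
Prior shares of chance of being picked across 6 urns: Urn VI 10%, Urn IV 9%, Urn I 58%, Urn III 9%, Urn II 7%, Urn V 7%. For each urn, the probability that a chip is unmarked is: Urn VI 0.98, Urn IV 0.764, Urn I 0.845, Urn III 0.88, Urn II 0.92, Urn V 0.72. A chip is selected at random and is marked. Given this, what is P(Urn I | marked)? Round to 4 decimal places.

0.6028

Taking complements, P(marked | each) = Urn VI 0.02, Urn IV 0.236, Urn I 0.155, Urn III 0.12, Urn II 0.08, Urn V 0.28.
By Bayes' rule, posterior ∝ prior × likelihood:
  Urn VI: 0.1 × 0.02 = 0.002
  Urn IV: 0.09 × 0.236 = 0.02124
  Urn I: 0.58 × 0.155 = 0.0899
  Urn III: 0.09 × 0.12 = 0.0108
  Urn II: 0.07 × 0.08 = 0.0056
  Urn V: 0.07 × 0.28 = 0.0196
Normalizing constant = 0.14914.
P(Urn I | evidence) = 0.0899 / 0.14914 ≈ 0.6028.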